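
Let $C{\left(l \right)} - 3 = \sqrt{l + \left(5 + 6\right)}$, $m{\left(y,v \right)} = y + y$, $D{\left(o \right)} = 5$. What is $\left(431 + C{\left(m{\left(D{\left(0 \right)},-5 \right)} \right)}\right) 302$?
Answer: $131068 + 302 \sqrt{21} \approx 1.3245 \cdot 10^{5}$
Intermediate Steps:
$m{\left(y,v \right)} = 2 y$
$C{\left(l \right)} = 3 + \sqrt{11 + l}$ ($C{\left(l \right)} = 3 + \sqrt{l + \left(5 + 6\right)} = 3 + \sqrt{l + 11} = 3 + \sqrt{11 + l}$)
$\left(431 + C{\left(m{\left(D{\left(0 \right)},-5 \right)} \right)}\right) 302 = \left(431 + \left(3 + \sqrt{11 + 2 \cdot 5}\right)\right) 302 = \left(431 + \left(3 + \sqrt{11 + 10}\right)\right) 302 = \left(431 + \left(3 + \sqrt{21}\right)\right) 302 = \left(434 + \sqrt{21}\right) 302 = 131068 + 302 \sqrt{21}$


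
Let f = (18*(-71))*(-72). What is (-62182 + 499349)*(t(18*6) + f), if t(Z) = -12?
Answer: 40221112668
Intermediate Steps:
f = 92016 (f = -1278*(-72) = 92016)
(-62182 + 499349)*(t(18*6) + f) = (-62182 + 499349)*(-12 + 92016) = 437167*92004 = 40221112668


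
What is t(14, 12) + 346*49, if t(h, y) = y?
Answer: 16966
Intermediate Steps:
t(14, 12) + 346*49 = 12 + 346*49 = 12 + 16954 = 16966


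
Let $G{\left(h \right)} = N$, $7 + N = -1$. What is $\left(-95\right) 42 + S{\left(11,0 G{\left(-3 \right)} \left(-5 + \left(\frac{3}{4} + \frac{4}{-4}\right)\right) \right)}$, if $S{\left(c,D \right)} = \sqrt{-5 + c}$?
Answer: $-3990 + \sqrt{6} \approx -3987.6$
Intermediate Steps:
$N = -8$ ($N = -7 - 1 = -8$)
$G{\left(h \right)} = -8$
$\left(-95\right) 42 + S{\left(11,0 G{\left(-3 \right)} \left(-5 + \left(\frac{3}{4} + \frac{4}{-4}\right)\right) \right)} = \left(-95\right) 42 + \sqrt{-5 + 11} = -3990 + \sqrt{6}$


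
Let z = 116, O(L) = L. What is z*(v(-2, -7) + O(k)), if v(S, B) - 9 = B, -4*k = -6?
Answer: 406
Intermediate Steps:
k = 3/2 (k = -¼*(-6) = 3/2 ≈ 1.5000)
v(S, B) = 9 + B
z*(v(-2, -7) + O(k)) = 116*((9 - 7) + 3/2) = 116*(2 + 3/2) = 116*(7/2) = 406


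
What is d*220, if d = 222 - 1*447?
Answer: -49500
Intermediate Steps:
d = -225 (d = 222 - 447 = -225)
d*220 = -225*220 = -49500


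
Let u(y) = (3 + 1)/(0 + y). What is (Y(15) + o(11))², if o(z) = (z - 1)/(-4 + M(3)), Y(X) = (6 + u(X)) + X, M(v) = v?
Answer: 28561/225 ≈ 126.94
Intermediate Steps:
u(y) = 4/y
Y(X) = 6 + X + 4/X (Y(X) = (6 + 4/X) + X = 6 + X + 4/X)
o(z) = 1 - z (o(z) = (z - 1)/(-4 + 3) = (-1 + z)/(-1) = (-1 + z)*(-1) = 1 - z)
(Y(15) + o(11))² = ((6 + 15 + 4/15) + (1 - 1*11))² = ((6 + 15 + 4*(1/15)) + (1 - 11))² = ((6 + 15 + 4/15) - 10)² = (319/15 - 10)² = (169/15)² = 28561/225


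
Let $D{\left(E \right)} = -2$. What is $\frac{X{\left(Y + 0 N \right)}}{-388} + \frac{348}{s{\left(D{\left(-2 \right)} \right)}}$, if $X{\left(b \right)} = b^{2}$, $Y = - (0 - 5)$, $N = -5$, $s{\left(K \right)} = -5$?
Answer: $- \frac{135149}{1940} \approx -69.664$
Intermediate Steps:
$Y = 5$ ($Y = - (0 - 5) = \left(-1\right) \left(-5\right) = 5$)
$\frac{X{\left(Y + 0 N \right)}}{-388} + \frac{348}{s{\left(D{\left(-2 \right)} \right)}} = \frac{\left(5 + 0 \left(-5\right)\right)^{2}}{-388} + \frac{348}{-5} = \left(5 + 0\right)^{2} \left(- \frac{1}{388}\right) + 348 \left(- \frac{1}{5}\right) = 5^{2} \left(- \frac{1}{388}\right) - \frac{348}{5} = 25 \left(- \frac{1}{388}\right) - \frac{348}{5} = - \frac{25}{388} - \frac{348}{5} = - \frac{135149}{1940}$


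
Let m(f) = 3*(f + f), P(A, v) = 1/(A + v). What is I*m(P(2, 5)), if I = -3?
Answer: -18/7 ≈ -2.5714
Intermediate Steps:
m(f) = 6*f (m(f) = 3*(2*f) = 6*f)
I*m(P(2, 5)) = -18/(2 + 5) = -18/7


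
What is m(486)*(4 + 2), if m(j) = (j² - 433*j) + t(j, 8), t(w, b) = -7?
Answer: 154506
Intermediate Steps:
m(j) = -7 + j² - 433*j (m(j) = (j² - 433*j) - 7 = -7 + j² - 433*j)
m(486)*(4 + 2) = (-7 + 486² - 433*486)*(4 + 2) = (-7 + 236196 - 210438)*6 = 25751*6 = 154506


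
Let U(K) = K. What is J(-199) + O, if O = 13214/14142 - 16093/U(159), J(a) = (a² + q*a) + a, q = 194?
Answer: 86910106/124921 ≈ 695.72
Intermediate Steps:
J(a) = a² + 195*a (J(a) = (a² + 194*a) + a = a² + 195*a)
O = -12527010/124921 (O = 13214/14142 - 16093/159 = 13214*(1/14142) - 16093*1/159 = 6607/7071 - 16093/159 = -12527010/124921 ≈ -100.28)
J(-199) + O = -199*(195 - 199) - 12527010/124921 = -199*(-4) - 12527010/124921 = 796 - 12527010/124921 = 86910106/124921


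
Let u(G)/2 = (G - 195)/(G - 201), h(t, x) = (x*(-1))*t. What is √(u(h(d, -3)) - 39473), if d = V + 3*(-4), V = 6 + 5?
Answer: 4*I*√712946/17 ≈ 198.67*I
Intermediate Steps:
V = 11
d = -1 (d = 11 + 3*(-4) = 11 - 12 = -1)
h(t, x) = -t*x (h(t, x) = (-x)*t = -t*x)
u(G) = 2*(-195 + G)/(-201 + G) (u(G) = 2*((G - 195)/(G - 201)) = 2*((-195 + G)/(-201 + G)) = 2*(-195 + G)/(-201 + G))
√(u(h(d, -3)) - 39473) = √(2*(-195 - 1*(-1)*(-3))/(-201 - 1*(-1)*(-3)) - 39473) = √(2*(-195 - 3)/(-201 - 3) - 39473) = √(2*(-198)/(-204) - 39473) = √(2*(-1/204)*(-198) - 39473) = √(33/17 - 39473) = √(-671008/17) = 4*I*√712946/17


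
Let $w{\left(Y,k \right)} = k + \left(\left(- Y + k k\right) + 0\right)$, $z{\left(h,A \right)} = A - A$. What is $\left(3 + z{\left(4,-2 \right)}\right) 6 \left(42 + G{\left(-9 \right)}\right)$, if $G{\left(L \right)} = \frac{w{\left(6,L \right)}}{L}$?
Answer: $624$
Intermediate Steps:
$z{\left(h,A \right)} = 0$
$w{\left(Y,k \right)} = k + k^{2} - Y$ ($w{\left(Y,k \right)} = k + \left(\left(- Y + k^{2}\right) + 0\right) = k + \left(\left(k^{2} - Y\right) + 0\right) = k - \left(Y - k^{2}\right) = k + k^{2} - Y$)
$G{\left(L \right)} = \frac{-6 + L + L^{2}}{L}$ ($G{\left(L \right)} = \frac{L + L^{2} - 6}{L} = \frac{-6 + L + L^{2}}{L}$)
$\left(3 + z{\left(4,-2 \right)}\right) 6 \left(42 + G{\left(-9 \right)}\right) = \left(3 + 0\right) 6 \left(42 - \left(8 - \frac{2}{3}\right)\right) = 3 \cdot 6 \left(42 - \frac{22}{3}\right) = 18 \left(42 + \left(1 - 9 + \frac{2}{3}\right)\right) = 18 \left(42 - \frac{22}{3}\right) = 18 \cdot \frac{104}{3} = 624$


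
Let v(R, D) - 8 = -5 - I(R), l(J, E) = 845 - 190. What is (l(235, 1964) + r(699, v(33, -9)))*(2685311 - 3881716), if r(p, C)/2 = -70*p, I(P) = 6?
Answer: 116296548025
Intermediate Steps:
l(J, E) = 655
v(R, D) = -3 (v(R, D) = 8 + (-5 - 1*6) = 8 + (-5 - 6) = 8 - 11 = -3)
r(p, C) = -140*p (r(p, C) = 2*(-70*p) = -140*p)
(l(235, 1964) + r(699, v(33, -9)))*(2685311 - 3881716) = (655 - 140*699)*(2685311 - 3881716) = (655 - 97860)*(-1196405) = -97205*(-1196405) = 116296548025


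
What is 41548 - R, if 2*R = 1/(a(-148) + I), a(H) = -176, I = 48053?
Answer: 3978387191/95754 ≈ 41548.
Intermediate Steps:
R = 1/95754 (R = 1/(2*(-176 + 48053)) = (½)/47877 = (½)*(1/47877) = 1/95754 ≈ 1.0443e-5)
41548 - R = 41548 - 1*1/95754 = 41548 - 1/95754 = 3978387191/95754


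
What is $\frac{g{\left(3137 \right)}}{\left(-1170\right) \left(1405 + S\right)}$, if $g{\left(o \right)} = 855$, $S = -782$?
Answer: $- \frac{19}{16198} \approx -0.001173$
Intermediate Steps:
$\frac{g{\left(3137 \right)}}{\left(-1170\right) \left(1405 + S\right)} = \frac{855}{\left(-1170\right) \left(1405 - 782\right)} = \frac{855}{\left(-1170\right) 623} = \frac{855}{-728910} = 855 \left(- \frac{1}{728910}\right) = - \frac{19}{16198}$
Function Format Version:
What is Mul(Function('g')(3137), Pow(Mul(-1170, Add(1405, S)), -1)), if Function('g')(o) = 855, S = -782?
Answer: Rational(-19, 16198) ≈ -0.0011730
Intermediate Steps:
Mul(Function('g')(3137), Pow(Mul(-1170, Add(1405, S)), -1)) = Mul(855, Pow(Mul(-1170, Add(1405, -782)), -1)) = Mul(855, Pow(Mul(-1170, 623), -1)) = Mul(855, Pow(-728910, -1)) = Mul(855, Rational(-1, 728910)) = Rational(-19, 16198)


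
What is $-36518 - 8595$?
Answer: $-45113$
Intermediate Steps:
$-36518 - 8595 = -45113$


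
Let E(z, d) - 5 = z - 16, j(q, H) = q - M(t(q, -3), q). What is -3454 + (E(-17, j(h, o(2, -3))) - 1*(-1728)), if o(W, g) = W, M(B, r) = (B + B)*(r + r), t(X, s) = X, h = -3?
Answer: -1754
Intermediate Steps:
M(B, r) = 4*B*r (M(B, r) = (2*B)*(2*r) = 4*B*r)
j(q, H) = q - 4*q² (j(q, H) = q - 4*q*q = q - 4*q²)
E(z, d) = -11 + z (E(z, d) = 5 + (z - 16) = 5 + (-16 + z) = -11 + z)
-3454 + (E(-17, j(h, o(2, -3))) - 1*(-1728)) = -3454 + ((-11 - 17) - 1*(-1728)) = -3454 + (-28 + 1728) = -3454 + 1700 = -1754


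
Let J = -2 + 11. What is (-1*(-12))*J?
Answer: 108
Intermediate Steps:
J = 9
(-1*(-12))*J = -1*(-12)*9 = 12*9 = 108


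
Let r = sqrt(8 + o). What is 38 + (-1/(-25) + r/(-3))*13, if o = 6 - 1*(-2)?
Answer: 1589/75 ≈ 21.187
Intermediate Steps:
o = 8 (o = 6 + 2 = 8)
r = 4 (r = sqrt(8 + 8) = sqrt(16) = 4)
38 + (-1/(-25) + r/(-3))*13 = 38 + (-1/(-25) + 4/(-3))*13 = 38 + (-1*(-1/25) + 4*(-1/3))*13 = 38 + (1/25 - 4/3)*13 = 38 - 97/75*13 = 38 - 1261/75 = 1589/75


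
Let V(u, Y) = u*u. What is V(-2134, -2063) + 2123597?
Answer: 6677553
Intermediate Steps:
V(u, Y) = u**2
V(-2134, -2063) + 2123597 = (-2134)**2 + 2123597 = 4553956 + 2123597 = 6677553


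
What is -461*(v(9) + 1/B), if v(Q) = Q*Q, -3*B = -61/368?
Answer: -2786745/61 ≈ -45684.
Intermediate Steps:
B = 61/1104 (B = -(-61)/(3*368) = -1/3*(-61/368) = 61/1104 ≈ 0.055254)
v(Q) = Q**2
-461*(v(9) + 1/B) = -461*(9**2 + 1/(61/1104)) = -461*(81 + 1104/61) = -461*6045/61 = -2786745/61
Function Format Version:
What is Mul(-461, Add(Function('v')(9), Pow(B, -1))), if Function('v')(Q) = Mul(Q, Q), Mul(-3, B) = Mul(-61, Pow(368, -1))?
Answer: Rational(-2786745, 61) ≈ -45684.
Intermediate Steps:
B = Rational(61, 1104) (B = Mul(Rational(-1, 3), Mul(-61, Pow(368, -1))) = Mul(Rational(-1, 3), Mul(-61, Rational(1, 368))) = Mul(Rational(-1, 3), Rational(-61, 368)) = Rational(61, 1104) ≈ 0.055254)
Function('v')(Q) = Pow(Q, 2)
Mul(-461, Add(Function('v')(9), Pow(B, -1))) = Mul(-461, Add(Pow(9, 2), Pow(Rational(61, 1104), -1))) = Mul(-461, Add(81, Rational(1104, 61))) = Mul(-461, Rational(6045, 61)) = Rational(-2786745, 61)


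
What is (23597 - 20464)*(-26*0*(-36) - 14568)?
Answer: -45641544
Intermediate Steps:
(23597 - 20464)*(-26*0*(-36) - 14568) = 3133*(0*(-36) - 14568) = 3133*(0 - 14568) = 3133*(-14568) = -45641544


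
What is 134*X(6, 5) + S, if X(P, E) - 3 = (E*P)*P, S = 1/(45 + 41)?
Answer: 2108893/86 ≈ 24522.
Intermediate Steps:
S = 1/86 ≈ 0.011628
X(P, E) = 3 + E*P**2 (X(P, E) = 3 + (E*P)*P = 3 + E*P**2)
134*X(6, 5) + S = 134*(3 + 5*6**2) + 1/86 = 134*(3 + 5*36) + 1/86 = 134*(3 + 180) + 1/86 = 134*183 + 1/86 = 24522 + 1/86 = 2108893/86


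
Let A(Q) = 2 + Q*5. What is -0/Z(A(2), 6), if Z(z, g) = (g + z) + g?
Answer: 0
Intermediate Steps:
A(Q) = 2 + 5*Q
Z(z, g) = z + 2*g
-0/Z(A(2), 6) = -0/((2 + 5*2) + 2*6) = -0/((2 + 10) + 12) = -0/(12 + 12) = -0/24 = -417*0 = 0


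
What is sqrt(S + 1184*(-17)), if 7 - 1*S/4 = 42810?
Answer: 6*I*sqrt(5315) ≈ 437.42*I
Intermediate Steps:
S = -171212 (S = 28 - 4*42810 = 28 - 171240 = -171212)
sqrt(S + 1184*(-17)) = sqrt(-171212 + 1184*(-17)) = sqrt(-171212 - 20128) = sqrt(-191340) = 6*I*sqrt(5315)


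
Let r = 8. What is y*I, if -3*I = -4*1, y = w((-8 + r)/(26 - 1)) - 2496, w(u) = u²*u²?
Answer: -3328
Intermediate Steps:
w(u) = u⁴
y = -2496 (y = ((-8 + 8)/(26 - 1))⁴ - 2496 = (0/25)⁴ - 2496 = (0*(1/25))⁴ - 2496 = 0⁴ - 2496 = 0 - 2496 = -2496)
I = 4/3 (I = -(-4)/3 = -⅓*(-4) = 4/3 ≈ 1.3333)
y*I = -2496*4/3 = -3328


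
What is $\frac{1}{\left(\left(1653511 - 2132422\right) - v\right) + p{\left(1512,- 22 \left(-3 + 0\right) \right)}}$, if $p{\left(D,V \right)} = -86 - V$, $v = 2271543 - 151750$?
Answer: $- \frac{1}{2598856} \approx -3.8478 \cdot 10^{-7}$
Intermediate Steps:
$v = 2119793$
$\frac{1}{\left(\left(1653511 - 2132422\right) - v\right) + p{\left(1512,- 22 \left(-3 + 0\right) \right)}} = \frac{1}{\left(\left(1653511 - 2132422\right) - 2119793\right) - \left(86 - 22 \left(-3 + 0\right)\right)} = \frac{1}{\left(\left(1653511 - 2132422\right) - 2119793\right) - \left(86 - -66\right)} = \frac{1}{\left(-478911 - 2119793\right) - 152} = \frac{1}{-2598704 - 152} = \frac{1}{-2598856} = - \frac{1}{2598856}$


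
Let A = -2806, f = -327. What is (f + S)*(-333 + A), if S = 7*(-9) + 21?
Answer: 1158291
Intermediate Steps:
S = -42 (S = -63 + 21 = -42)
(f + S)*(-333 + A) = (-327 - 42)*(-333 - 2806) = -369*(-3139) = 1158291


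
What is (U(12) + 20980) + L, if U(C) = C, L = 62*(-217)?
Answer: 7538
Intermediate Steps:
L = -13454
(U(12) + 20980) + L = (12 + 20980) - 13454 = 20992 - 13454 = 7538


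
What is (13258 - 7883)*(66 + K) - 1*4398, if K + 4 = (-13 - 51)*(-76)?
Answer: 26472852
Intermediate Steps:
K = 4860 (K = -4 + (-13 - 51)*(-76) = -4 - 64*(-76) = -4 + 4864 = 4860)
(13258 - 7883)*(66 + K) - 1*4398 = (13258 - 7883)*(66 + 4860) - 1*4398 = 5375*4926 - 4398 = 26477250 - 4398 = 26472852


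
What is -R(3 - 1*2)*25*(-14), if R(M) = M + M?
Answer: 700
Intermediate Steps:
R(M) = 2*M
-R(3 - 1*2)*25*(-14) = -(2*(3 - 1*2))*25*(-14) = -(2*(3 - 2))*25*(-14) = -(2*1)*25*(-14) = -2*25*(-14) = -50*(-14) = -1*(-700) = 700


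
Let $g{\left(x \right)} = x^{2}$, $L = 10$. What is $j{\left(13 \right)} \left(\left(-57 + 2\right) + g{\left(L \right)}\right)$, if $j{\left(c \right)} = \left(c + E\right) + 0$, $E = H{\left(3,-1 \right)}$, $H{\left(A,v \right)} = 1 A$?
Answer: $720$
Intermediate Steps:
$H{\left(A,v \right)} = A$
$E = 3$
$j{\left(c \right)} = 3 + c$ ($j{\left(c \right)} = \left(c + 3\right) + 0 = \left(3 + c\right) + 0 = 3 + c$)
$j{\left(13 \right)} \left(\left(-57 + 2\right) + g{\left(L \right)}\right) = \left(3 + 13\right) \left(\left(-57 + 2\right) + 10^{2}\right) = 16 \left(-55 + 100\right) = 16 \cdot 45 = 720$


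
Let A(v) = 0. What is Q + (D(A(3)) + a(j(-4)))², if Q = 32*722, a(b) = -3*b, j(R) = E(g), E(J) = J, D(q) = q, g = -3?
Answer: 23185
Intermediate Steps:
j(R) = -3
Q = 23104
Q + (D(A(3)) + a(j(-4)))² = 23104 + (0 - 3*(-3))² = 23104 + (0 + 9)² = 23104 + 9² = 23104 + 81 = 23185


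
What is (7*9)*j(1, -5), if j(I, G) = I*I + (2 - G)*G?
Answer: -2142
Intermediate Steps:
j(I, G) = I² + G*(2 - G)
(7*9)*j(1, -5) = (7*9)*(1² - 1*(-5)² + 2*(-5)) = 63*(1 - 1*25 - 10) = 63*(1 - 25 - 10) = 63*(-34) = -2142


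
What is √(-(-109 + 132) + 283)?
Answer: 2*√65 ≈ 16.125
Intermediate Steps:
√(-(-109 + 132) + 283) = √(-1*23 + 283) = √(-23 + 283) = √260 = 2*√65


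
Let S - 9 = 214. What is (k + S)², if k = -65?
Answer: 24964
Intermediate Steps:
S = 223 (S = 9 + 214 = 223)
(k + S)² = (-65 + 223)² = 158² = 24964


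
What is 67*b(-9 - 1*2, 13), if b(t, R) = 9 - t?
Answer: 1340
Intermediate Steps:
67*b(-9 - 1*2, 13) = 67*(9 - (-9 - 1*2)) = 67*(9 - (-9 - 2)) = 67*(9 - 1*(-11)) = 67*(9 + 11) = 67*20 = 1340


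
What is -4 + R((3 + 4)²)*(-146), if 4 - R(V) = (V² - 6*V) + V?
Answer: 314188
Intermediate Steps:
R(V) = 4 - V² + 5*V (R(V) = 4 - ((V² - 6*V) + V) = 4 - (V² - 5*V) = 4 + (-V² + 5*V) = 4 - V² + 5*V)
-4 + R((3 + 4)²)*(-146) = -4 + (4 - ((3 + 4)²)² + 5*(3 + 4)²)*(-146) = -4 + (4 - (7²)² + 5*7²)*(-146) = -4 + (4 - 1*49² + 5*49)*(-146) = -4 + (4 - 1*2401 + 245)*(-146) = -4 + (4 - 2401 + 245)*(-146) = -4 - 2152*(-146) = -4 + 314192 = 314188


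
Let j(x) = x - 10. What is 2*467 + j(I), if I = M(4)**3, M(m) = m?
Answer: 988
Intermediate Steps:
I = 64 (I = 4**3 = 64)
j(x) = -10 + x
2*467 + j(I) = 2*467 + (-10 + 64) = 934 + 54 = 988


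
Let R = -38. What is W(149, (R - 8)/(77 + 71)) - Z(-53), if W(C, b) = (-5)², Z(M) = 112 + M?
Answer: -34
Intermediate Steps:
W(C, b) = 25
W(149, (R - 8)/(77 + 71)) - Z(-53) = 25 - (112 - 53) = 25 - 1*59 = 25 - 59 = -34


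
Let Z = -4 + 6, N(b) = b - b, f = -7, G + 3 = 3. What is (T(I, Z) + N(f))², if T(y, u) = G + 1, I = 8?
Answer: 1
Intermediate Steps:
G = 0 (G = -3 + 3 = 0)
N(b) = 0
Z = 2
T(y, u) = 1 (T(y, u) = 0 + 1 = 1)
(T(I, Z) + N(f))² = (1 + 0)² = 1² = 1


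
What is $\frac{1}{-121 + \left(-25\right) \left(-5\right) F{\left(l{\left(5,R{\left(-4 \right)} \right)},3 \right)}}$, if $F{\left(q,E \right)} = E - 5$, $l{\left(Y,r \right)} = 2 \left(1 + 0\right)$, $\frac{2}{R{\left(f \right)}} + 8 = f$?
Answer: $- \frac{1}{371} \approx -0.0026954$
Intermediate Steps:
$R{\left(f \right)} = \frac{2}{-8 + f}$
$l{\left(Y,r \right)} = 2$ ($l{\left(Y,r \right)} = 2 \cdot 1 = 2$)
$F{\left(q,E \right)} = -5 + E$
$\frac{1}{-121 + \left(-25\right) \left(-5\right) F{\left(l{\left(5,R{\left(-4 \right)} \right)},3 \right)}} = \frac{1}{-121 + \left(-25\right) \left(-5\right) \left(-5 + 3\right)} = \frac{1}{-121 + 125 \left(-2\right)} = \frac{1}{-121 - 250} = \frac{1}{-371} = - \frac{1}{371}$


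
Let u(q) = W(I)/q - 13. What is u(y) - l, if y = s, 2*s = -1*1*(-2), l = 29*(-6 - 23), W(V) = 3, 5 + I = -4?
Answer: 831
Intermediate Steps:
I = -9 (I = -5 - 4 = -9)
l = -841 (l = 29*(-29) = -841)
s = 1 (s = (-1*1*(-2))/2 = (-1*(-2))/2 = (½)*2 = 1)
y = 1
u(q) = -13 + 3/q (u(q) = 3/q - 13 = -13 + 3/q)
u(y) - l = (-13 + 3/1) - 1*(-841) = (-13 + 3*1) + 841 = (-13 + 3) + 841 = -10 + 841 = 831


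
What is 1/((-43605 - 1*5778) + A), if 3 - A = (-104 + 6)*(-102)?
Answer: -1/59376 ≈ -1.6842e-5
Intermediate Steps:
A = -9993 (A = 3 - (-104 + 6)*(-102) = 3 - (-98)*(-102) = 3 - 1*9996 = 3 - 9996 = -9993)
1/((-43605 - 1*5778) + A) = 1/((-43605 - 1*5778) - 9993) = 1/((-43605 - 5778) - 9993) = 1/(-49383 - 9993) = 1/(-59376) = -1/59376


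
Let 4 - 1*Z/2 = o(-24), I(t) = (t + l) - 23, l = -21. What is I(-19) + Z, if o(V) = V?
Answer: -7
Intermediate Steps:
I(t) = -44 + t (I(t) = (t - 21) - 23 = (-21 + t) - 23 = -44 + t)
Z = 56 (Z = 8 - 2*(-24) = 8 + 48 = 56)
I(-19) + Z = (-44 - 19) + 56 = -63 + 56 = -7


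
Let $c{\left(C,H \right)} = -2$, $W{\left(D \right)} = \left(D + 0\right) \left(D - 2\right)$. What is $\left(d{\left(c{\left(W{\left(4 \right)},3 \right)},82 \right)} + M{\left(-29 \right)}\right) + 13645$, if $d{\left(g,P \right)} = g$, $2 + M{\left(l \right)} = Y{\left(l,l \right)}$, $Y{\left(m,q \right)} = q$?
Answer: $13612$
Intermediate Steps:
$W{\left(D \right)} = D \left(-2 + D\right)$
$M{\left(l \right)} = -2 + l$
$\left(d{\left(c{\left(W{\left(4 \right)},3 \right)},82 \right)} + M{\left(-29 \right)}\right) + 13645 = \left(-2 - 31\right) + 13645 = -33 + 13645 = 13612$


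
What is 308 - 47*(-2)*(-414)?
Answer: -38608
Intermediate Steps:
308 - 47*(-2)*(-414) = 308 + 94*(-414) = 308 - 38916 = -38608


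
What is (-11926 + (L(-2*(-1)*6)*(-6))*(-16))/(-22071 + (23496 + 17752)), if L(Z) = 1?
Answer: -11830/19177 ≈ -0.61689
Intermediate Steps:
(-11926 + (L(-2*(-1)*6)*(-6))*(-16))/(-22071 + (23496 + 17752)) = (-11926 + (1*(-6))*(-16))/(-22071 + (23496 + 17752)) = (-11926 - 6*(-16))/(-22071 + 41248) = (-11926 + 96)/19177 = -11830*1/19177 = -11830/19177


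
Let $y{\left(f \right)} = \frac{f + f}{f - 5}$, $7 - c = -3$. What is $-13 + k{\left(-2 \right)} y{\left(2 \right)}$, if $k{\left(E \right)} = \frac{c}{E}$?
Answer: $- \frac{19}{3} \approx -6.3333$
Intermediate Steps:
$c = 10$ ($c = 7 - -3 = 7 + 3 = 10$)
$y{\left(f \right)} = \frac{2 f}{-5 + f}$
$k{\left(E \right)} = \frac{10}{E}$
$-13 + k{\left(-2 \right)} y{\left(2 \right)} = -13 + \frac{10}{-2} \cdot 2 \cdot 2 \frac{1}{-5 + 2} = -13 + 10 \left(- \frac{1}{2}\right) 2 \cdot 2 \frac{1}{-3} = -13 - 5 \cdot 2 \cdot 2 \left(- \frac{1}{3}\right) = -13 - - \frac{20}{3} = -13 + \frac{20}{3} = - \frac{19}{3}$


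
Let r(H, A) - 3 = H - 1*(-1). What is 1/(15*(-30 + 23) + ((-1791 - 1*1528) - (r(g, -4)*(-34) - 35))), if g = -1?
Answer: -1/3287 ≈ -0.00030423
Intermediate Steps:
r(H, A) = 4 + H (r(H, A) = 3 + (H - 1*(-1)) = 3 + (H + 1) = 3 + (1 + H) = 4 + H)
1/(15*(-30 + 23) + ((-1791 - 1*1528) - (r(g, -4)*(-34) - 35))) = 1/(15*(-30 + 23) + ((-1791 - 1*1528) - ((4 - 1)*(-34) - 35))) = 1/(15*(-7) + ((-1791 - 1528) - (3*(-34) - 35))) = 1/(-105 + (-3319 - (-102 - 35))) = 1/(-105 + (-3319 - 1*(-137))) = 1/(-105 + (-3319 + 137)) = 1/(-105 - 3182) = 1/(-3287) = -1/3287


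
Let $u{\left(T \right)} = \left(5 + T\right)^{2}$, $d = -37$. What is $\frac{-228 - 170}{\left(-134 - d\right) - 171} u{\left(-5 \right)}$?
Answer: $0$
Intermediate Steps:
$\frac{-228 - 170}{\left(-134 - d\right) - 171} u{\left(-5 \right)} = \frac{-228 - 170}{\left(-134 - -37\right) - 171} \left(5 - 5\right)^{2} = - \frac{398}{\left(-134 + 37\right) - 171} \cdot 0^{2} = - \frac{398}{-97 - 171} \cdot 0 = - \frac{398}{-268} \cdot 0 = \left(-398\right) \left(- \frac{1}{268}\right) 0 = \frac{199}{134} \cdot 0 = 0$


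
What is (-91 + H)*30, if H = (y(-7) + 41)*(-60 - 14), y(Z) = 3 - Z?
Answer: -115950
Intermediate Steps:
H = -3774 (H = ((3 - 1*(-7)) + 41)*(-60 - 14) = ((3 + 7) + 41)*(-74) = (10 + 41)*(-74) = 51*(-74) = -3774)
(-91 + H)*30 = (-91 - 3774)*30 = -3865*30 = -115950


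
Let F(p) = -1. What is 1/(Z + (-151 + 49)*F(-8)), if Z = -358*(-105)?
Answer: 1/37692 ≈ 2.6531e-5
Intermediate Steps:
Z = 37590
1/(Z + (-151 + 49)*F(-8)) = 1/(37590 + (-151 + 49)*(-1)) = 1/(37590 - 102*(-1)) = 1/(37590 + 102) = 1/37692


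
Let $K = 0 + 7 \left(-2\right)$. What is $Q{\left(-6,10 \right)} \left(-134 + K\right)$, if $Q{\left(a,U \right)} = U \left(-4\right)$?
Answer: $5920$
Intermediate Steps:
$K = -14$ ($K = 0 - 14 = -14$)
$Q{\left(a,U \right)} = - 4 U$
$Q{\left(-6,10 \right)} \left(-134 + K\right) = \left(-4\right) 10 \left(-134 - 14\right) = \left(-40\right) \left(-148\right) = 5920$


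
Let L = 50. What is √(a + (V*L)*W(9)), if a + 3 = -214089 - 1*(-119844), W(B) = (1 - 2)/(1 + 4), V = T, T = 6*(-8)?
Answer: 2*I*√23442 ≈ 306.22*I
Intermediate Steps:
T = -48
V = -48
W(B) = -⅕ (W(B) = -1/5 = -1*⅕ = -⅕)
a = -94248 (a = -3 + (-214089 - 1*(-119844)) = -3 + (-214089 + 119844) = -3 - 94245 = -94248)
√(a + (V*L)*W(9)) = √(-94248 - 48*50*(-⅕)) = √(-94248 - 2400*(-⅕)) = √(-94248 + 480) = √(-93768) = 2*I*√23442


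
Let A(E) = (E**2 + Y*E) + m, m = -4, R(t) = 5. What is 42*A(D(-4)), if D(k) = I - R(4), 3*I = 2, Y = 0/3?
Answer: 1862/3 ≈ 620.67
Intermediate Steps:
Y = 0 (Y = 0*(1/3) = 0)
I = 2/3 (I = (1/3)*2 = 2/3 ≈ 0.66667)
D(k) = -13/3 (D(k) = 2/3 - 1*5 = 2/3 - 5 = -13/3)
A(E) = -4 + E**2 (A(E) = (E**2 + 0*E) - 4 = (E**2 + 0) - 4 = E**2 - 4 = -4 + E**2)
42*A(D(-4)) = 42*(-4 + (-13/3)**2) = 42*(-4 + 169/9) = 42*(133/9) = 1862/3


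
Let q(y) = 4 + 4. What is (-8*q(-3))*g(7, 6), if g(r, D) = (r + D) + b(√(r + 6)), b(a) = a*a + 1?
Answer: -1728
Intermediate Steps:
b(a) = 1 + a² (b(a) = a² + 1 = 1 + a²)
q(y) = 8
g(r, D) = 7 + D + 2*r (g(r, D) = (r + D) + (1 + (√(r + 6))²) = (D + r) + (1 + (√(6 + r))²) = (D + r) + (1 + (6 + r)) = (D + r) + (7 + r) = 7 + D + 2*r)
(-8*q(-3))*g(7, 6) = (-8*8)*(7 + 6 + 2*7) = -64*(7 + 6 + 14) = -64*27 = -1728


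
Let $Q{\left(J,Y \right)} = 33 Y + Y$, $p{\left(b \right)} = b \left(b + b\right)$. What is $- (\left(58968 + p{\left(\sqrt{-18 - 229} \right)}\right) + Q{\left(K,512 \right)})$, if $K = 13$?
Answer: $-75882$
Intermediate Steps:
$p{\left(b \right)} = 2 b^{2}$ ($p{\left(b \right)} = b 2 b = 2 b^{2}$)
$Q{\left(J,Y \right)} = 34 Y$
$- (\left(58968 + p{\left(\sqrt{-18 - 229} \right)}\right) + Q{\left(K,512 \right)}) = - (\left(58968 + 2 \left(\sqrt{-18 - 229}\right)^{2}\right) + 34 \cdot 512) = - (\left(58968 + 2 \left(\sqrt{-247}\right)^{2}\right) + 17408) = - (\left(58968 + 2 \left(i \sqrt{247}\right)^{2}\right) + 17408) = - (\left(58968 + 2 \left(-247\right)\right) + 17408) = - (\left(58968 - 494\right) + 17408) = - (58474 + 17408) = \left(-1\right) 75882 = -75882$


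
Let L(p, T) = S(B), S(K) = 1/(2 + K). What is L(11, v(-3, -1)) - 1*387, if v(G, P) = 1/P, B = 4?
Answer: -2321/6 ≈ -386.83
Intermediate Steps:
L(p, T) = ⅙ (L(p, T) = 1/(2 + 4) = 1/6 = ⅙)
L(11, v(-3, -1)) - 1*387 = ⅙ - 1*387 = ⅙ - 387 = -2321/6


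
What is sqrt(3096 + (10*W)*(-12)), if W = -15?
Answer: 12*sqrt(34) ≈ 69.971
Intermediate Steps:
sqrt(3096 + (10*W)*(-12)) = sqrt(3096 + (10*(-15))*(-12)) = sqrt(3096 - 150*(-12)) = sqrt(3096 + 1800) = sqrt(4896) = 12*sqrt(34)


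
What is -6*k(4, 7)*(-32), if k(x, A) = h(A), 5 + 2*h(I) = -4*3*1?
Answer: -1632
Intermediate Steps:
h(I) = -17/2 (h(I) = -5/2 + (-4*3*1)/2 = -5/2 + (-12*1)/2 = -5/2 + (½)*(-12) = -5/2 - 6 = -17/2)
k(x, A) = -17/2
-6*k(4, 7)*(-32) = -6*(-17/2)*(-32) = 51*(-32) = -1632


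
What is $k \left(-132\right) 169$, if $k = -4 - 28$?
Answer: $713856$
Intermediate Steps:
$k = -32$
$k \left(-132\right) 169 = \left(-32\right) \left(-132\right) 169 = 4224 \cdot 169 = 713856$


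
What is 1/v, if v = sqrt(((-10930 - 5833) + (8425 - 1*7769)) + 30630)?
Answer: sqrt(14523)/14523 ≈ 0.0082980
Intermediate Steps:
v = sqrt(14523) (v = sqrt((-16763 + (8425 - 7769)) + 30630) = sqrt((-16763 + 656) + 30630) = sqrt(-16107 + 30630) = sqrt(14523) ≈ 120.51)
1/v = 1/(sqrt(14523)) = sqrt(14523)/14523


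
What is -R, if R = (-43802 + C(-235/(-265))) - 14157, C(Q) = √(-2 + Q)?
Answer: 57959 - I*√3127/53 ≈ 57959.0 - 1.0551*I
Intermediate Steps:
R = -57959 + I*√3127/53 (R = (-43802 + √(-2 - 235/(-265))) - 14157 = (-43802 + √(-2 - 235*(-1/265))) - 14157 = (-43802 + √(-2 + 47/53)) - 14157 = (-43802 + √(-59/53)) - 14157 = (-43802 + I*√3127/53) - 14157 = -57959 + I*√3127/53 ≈ -57959.0 + 1.0551*I)
-R = -(-57959 + I*√3127/53) = 57959 - I*√3127/53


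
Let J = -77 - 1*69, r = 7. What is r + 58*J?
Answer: -8461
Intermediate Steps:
J = -146 (J = -77 - 69 = -146)
r + 58*J = 7 + 58*(-146) = 7 - 8468 = -8461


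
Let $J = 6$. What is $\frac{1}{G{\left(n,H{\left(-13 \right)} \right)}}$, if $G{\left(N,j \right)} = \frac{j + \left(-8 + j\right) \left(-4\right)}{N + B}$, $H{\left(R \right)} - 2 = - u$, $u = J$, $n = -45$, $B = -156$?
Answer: $- \frac{201}{44} \approx -4.5682$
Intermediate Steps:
$u = 6$
$H{\left(R \right)} = -4$ ($H{\left(R \right)} = 2 - 6 = -4$)
$G{\left(N,j \right)} = \frac{32 - 3 j}{-156 + N}$ ($G{\left(N,j \right)} = \frac{j + \left(-8 + j\right) \left(-4\right)}{N - 156} = \frac{j - \left(-32 + 4 j\right)}{-156 + N} = \frac{32 - 3 j}{-156 + N}$)
$\frac{1}{G{\left(n,H{\left(-13 \right)} \right)}} = \frac{1}{\frac{1}{-156 - 45} \left(32 - -12\right)} = \frac{1}{\frac{1}{-201} \left(32 + 12\right)} = \frac{1}{\left(- \frac{1}{201}\right) 44} = \frac{1}{- \frac{44}{201}} = - \frac{201}{44}$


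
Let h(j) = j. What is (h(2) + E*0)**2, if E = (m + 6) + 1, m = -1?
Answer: 4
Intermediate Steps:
E = 6 (E = (-1 + 6) + 1 = 5 + 1 = 6)
(h(2) + E*0)**2 = (2 + 6*0)**2 = (2 + 0)**2 = 2**2 = 4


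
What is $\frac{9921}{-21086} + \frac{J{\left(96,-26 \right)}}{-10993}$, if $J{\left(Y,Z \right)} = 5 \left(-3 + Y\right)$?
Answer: $- \frac{118866543}{231798398} \approx -0.5128$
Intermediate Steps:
$J{\left(Y,Z \right)} = -15 + 5 Y$
$\frac{9921}{-21086} + \frac{J{\left(96,-26 \right)}}{-10993} = \frac{9921}{-21086} + \frac{-15 + 5 \cdot 96}{-10993} = 9921 \left(- \frac{1}{21086}\right) + \left(-15 + 480\right) \left(- \frac{1}{10993}\right) = - \frac{9921}{21086} + 465 \left(- \frac{1}{10993}\right) = - \frac{9921}{21086} - \frac{465}{10993} = - \frac{118866543}{231798398}$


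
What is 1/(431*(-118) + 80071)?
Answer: 1/29213 ≈ 3.4231e-5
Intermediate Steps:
1/(431*(-118) + 80071) = 1/(-50858 + 80071) = 1/29213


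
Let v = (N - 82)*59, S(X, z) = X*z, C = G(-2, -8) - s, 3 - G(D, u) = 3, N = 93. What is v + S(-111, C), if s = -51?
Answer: -5012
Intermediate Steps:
G(D, u) = 0 (G(D, u) = 3 - 1*3 = 3 - 3 = 0)
C = 51 (C = 0 - 1*(-51) = 0 + 51 = 51)
v = 649 (v = (93 - 82)*59 = 11*59 = 649)
v + S(-111, C) = 649 - 111*51 = 649 - 5661 = -5012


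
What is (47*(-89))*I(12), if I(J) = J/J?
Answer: -4183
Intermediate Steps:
I(J) = 1
(47*(-89))*I(12) = (47*(-89))*1 = -4183*1 = -4183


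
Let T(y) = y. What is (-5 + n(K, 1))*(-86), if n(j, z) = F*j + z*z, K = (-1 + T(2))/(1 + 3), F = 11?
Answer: 215/2 ≈ 107.50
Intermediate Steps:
K = ¼ (K = (-1 + 2)/(1 + 3) = 1/4 = 1*(¼) = ¼ ≈ 0.25000)
n(j, z) = z² + 11*j (n(j, z) = 11*j + z*z = 11*j + z² = z² + 11*j)
(-5 + n(K, 1))*(-86) = (-5 + (1² + 11*(¼)))*(-86) = (-5 + (1 + 11/4))*(-86) = (-5 + 15/4)*(-86) = -5/4*(-86) = 215/2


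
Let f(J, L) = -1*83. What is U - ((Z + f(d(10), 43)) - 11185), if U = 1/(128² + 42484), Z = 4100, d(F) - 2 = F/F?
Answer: 421965825/58868 ≈ 7168.0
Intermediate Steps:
d(F) = 3 (d(F) = 2 + F/F = 2 + 1 = 3)
f(J, L) = -83
U = 1/58868 (U = 1/(16384 + 42484) = 1/58868 ≈ 1.6987e-5)
U - ((Z + f(d(10), 43)) - 11185) = 1/58868 - ((4100 - 83) - 11185) = 1/58868 - (4017 - 11185) = 1/58868 - 1*(-7168) = 1/58868 + 7168 = 421965825/58868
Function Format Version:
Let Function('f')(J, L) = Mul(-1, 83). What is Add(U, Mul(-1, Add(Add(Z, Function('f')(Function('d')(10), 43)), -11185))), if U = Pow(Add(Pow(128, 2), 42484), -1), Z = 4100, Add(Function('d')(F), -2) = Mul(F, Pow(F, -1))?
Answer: Rational(421965825, 58868) ≈ 7168.0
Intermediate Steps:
Function('d')(F) = 3 (Function('d')(F) = Add(2, Mul(F, Pow(F, -1))) = Add(2, 1) = 3)
Function('f')(J, L) = -83
U = Rational(1, 58868) (U = Pow(Add(16384, 42484), -1) = Pow(58868, -1) = Rational(1, 58868) ≈ 1.6987e-5)
Add(U, Mul(-1, Add(Add(Z, Function('f')(Function('d')(10), 43)), -11185))) = Add(Rational(1, 58868), Mul(-1, Add(Add(4100, -83), -11185))) = Add(Rational(1, 58868), Mul(-1, Add(4017, -11185))) = Add(Rational(1, 58868), Mul(-1, -7168)) = Add(Rational(1, 58868), 7168) = Rational(421965825, 58868)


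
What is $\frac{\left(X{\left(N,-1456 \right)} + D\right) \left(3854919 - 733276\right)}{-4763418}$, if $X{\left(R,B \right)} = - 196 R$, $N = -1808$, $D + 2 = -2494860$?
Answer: $\frac{1113643018607}{793903} \approx 1.4027 \cdot 10^{6}$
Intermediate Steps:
$D = -2494862$ ($D = -2 - 2494860 = -2494862$)
$\frac{\left(X{\left(N,-1456 \right)} + D\right) \left(3854919 - 733276\right)}{-4763418} = \frac{\left(\left(-196\right) \left(-1808\right) - 2494862\right) \left(3854919 - 733276\right)}{-4763418} = \left(354368 - 2494862\right) 3121643 \left(- \frac{1}{4763418}\right) = \left(-2140494\right) 3121643 \left(- \frac{1}{4763418}\right) = \left(-6681858111642\right) \left(- \frac{1}{4763418}\right) = \frac{1113643018607}{793903}$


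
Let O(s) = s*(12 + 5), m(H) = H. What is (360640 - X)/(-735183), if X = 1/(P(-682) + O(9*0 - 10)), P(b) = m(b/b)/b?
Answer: -572780314/1167641811 ≈ -0.49054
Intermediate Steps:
O(s) = 17*s (O(s) = s*17 = 17*s)
P(b) = 1/b (P(b) = (b/b)/b = 1/b)
X = -682/115941 (X = 1/(1/(-682) + 17*(9*0 - 10)) = 1/(-1/682 + 17*(0 - 10)) = 1/(-1/682 + 17*(-10)) = 1/(-1/682 - 170) = 1/(-115941/682) = -682/115941 ≈ -0.0058823)
(360640 - X)/(-735183) = (360640 - 1*(-682/115941))/(-735183) = (360640 + 682/115941)*(-1/735183) = (41812962922/115941)*(-1/735183) = -572780314/1167641811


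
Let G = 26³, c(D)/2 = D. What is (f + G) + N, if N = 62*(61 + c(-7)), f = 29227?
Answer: 49717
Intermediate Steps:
c(D) = 2*D
G = 17576
N = 2914 (N = 62*(61 + 2*(-7)) = 62*(61 - 14) = 62*47 = 2914)
(f + G) + N = (29227 + 17576) + 2914 = 46803 + 2914 = 49717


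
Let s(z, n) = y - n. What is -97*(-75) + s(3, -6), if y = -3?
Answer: 7278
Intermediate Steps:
s(z, n) = -3 - n
-97*(-75) + s(3, -6) = -97*(-75) + (-3 - 1*(-6)) = 7275 + (-3 + 6) = 7275 + 3 = 7278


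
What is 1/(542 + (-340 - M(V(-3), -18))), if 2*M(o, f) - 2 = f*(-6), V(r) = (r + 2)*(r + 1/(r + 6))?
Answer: 1/147 ≈ 0.0068027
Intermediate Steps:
V(r) = (2 + r)*(r + 1/(6 + r))
M(o, f) = 1 - 3*f (M(o, f) = 1 + (f*(-6))/2 = 1 + (-6*f)/2 = 1 - 3*f)
1/(542 + (-340 - M(V(-3), -18))) = 1/(542 + (-340 - (1 - 3*(-18)))) = 1/(542 + (-340 - (1 + 54))) = 1/(542 + (-340 - 1*55)) = 1/(542 + (-340 - 55)) = 1/(542 - 395) = 1/147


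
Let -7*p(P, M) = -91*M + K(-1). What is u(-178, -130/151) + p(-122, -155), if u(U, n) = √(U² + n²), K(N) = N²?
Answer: -14106/7 + 2*√180610946/151 ≈ -1837.1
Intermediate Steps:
p(P, M) = -⅐ + 13*M (p(P, M) = -(-91*M + (-1)²)/7 = -(-91*M + 1)/7 = -(1 - 91*M)/7 = -⅐ + 13*M)
u(-178, -130/151) + p(-122, -155) = √((-178)² + (-130/151)²) + (-⅐ + 13*(-155)) = √(31684 + (-130*1/151)²) + (-⅐ - 2015) = √(31684 + (-130/151)²) - 14106/7 = √(31684 + 16900/22801) - 14106/7 = √(722443784/22801) - 14106/7 = 2*√180610946/151 - 14106/7 = -14106/7 + 2*√180610946/151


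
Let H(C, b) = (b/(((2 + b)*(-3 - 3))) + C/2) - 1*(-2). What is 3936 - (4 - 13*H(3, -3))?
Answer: 3971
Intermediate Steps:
H(C, b) = 2 + C/2 + b/(-12 - 6*b) (H(C, b) = (b/(((2 + b)*(-6))) + C*(½)) + 2 = (b/(-12 - 6*b) + C/2) + 2 = (C/2 + b/(-12 - 6*b)) + 2 = 2 + C/2 + b/(-12 - 6*b))
3936 - (4 - 13*H(3, -3)) = 3936 - (4 - 13*(4 + 3 + (11/6)*(-3) + (½)*3*(-3))/(2 - 3)) = 3936 - (4 - 13*(4 + 3 - 11/2 - 9/2)/(-1)) = 3936 - (4 - (-13)*(-3)) = 3936 - (4 - 13*3) = 3936 - (4 - 39) = 3936 - 1*(-35) = 3936 + 35 = 3971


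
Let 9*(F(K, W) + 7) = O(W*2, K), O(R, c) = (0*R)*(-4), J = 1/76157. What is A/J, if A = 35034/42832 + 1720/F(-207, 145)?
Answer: -2795944401457/149912 ≈ -1.8651e+7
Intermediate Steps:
J = 1/76157 ≈ 1.3131e-5
O(R, c) = 0 (O(R, c) = 0*(-4) = 0)
F(K, W) = -7 (F(K, W) = -7 + (⅑)*0 = -7 + 0 = -7)
A = -36712901/149912 (A = 35034/42832 + 1720/(-7) = 35034*(1/42832) + 1720*(-⅐) = 17517/21416 - 1720/7 = -36712901/149912 ≈ -244.90)
A/J = -36712901/(149912*1/76157) = -36712901/149912*76157 = -2795944401457/149912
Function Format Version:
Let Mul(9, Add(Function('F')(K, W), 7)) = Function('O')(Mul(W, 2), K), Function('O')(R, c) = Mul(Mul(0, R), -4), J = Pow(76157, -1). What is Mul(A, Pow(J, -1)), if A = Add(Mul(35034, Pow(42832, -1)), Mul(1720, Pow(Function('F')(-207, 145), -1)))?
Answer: Rational(-2795944401457, 149912) ≈ -1.8651e+7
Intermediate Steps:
J = Rational(1, 76157) ≈ 1.3131e-5
Function('O')(R, c) = 0 (Function('O')(R, c) = Mul(0, -4) = 0)
Function('F')(K, W) = -7 (Function('F')(K, W) = Add(-7, Mul(Rational(1, 9), 0)) = Add(-7, 0) = -7)
A = Rational(-36712901, 149912) (A = Add(Mul(35034, Pow(42832, -1)), Mul(1720, Pow(-7, -1))) = Add(Mul(35034, Rational(1, 42832)), Mul(1720, Rational(-1, 7))) = Add(Rational(17517, 21416), Rational(-1720, 7)) = Rational(-36712901, 149912) ≈ -244.90)
Mul(A, Pow(J, -1)) = Mul(Rational(-36712901, 149912), Pow(Rational(1, 76157), -1)) = Mul(Rational(-36712901, 149912), 76157) = Rational(-2795944401457, 149912)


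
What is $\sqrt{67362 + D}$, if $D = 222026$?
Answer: $2 \sqrt{72347} \approx 537.95$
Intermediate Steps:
$\sqrt{67362 + D} = \sqrt{67362 + 222026} = \sqrt{289388} = 2 \sqrt{72347}$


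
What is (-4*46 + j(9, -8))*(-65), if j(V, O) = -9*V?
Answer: 17225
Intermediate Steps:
(-4*46 + j(9, -8))*(-65) = (-4*46 - 9*9)*(-65) = (-184 - 81)*(-65) = -265*(-65) = 17225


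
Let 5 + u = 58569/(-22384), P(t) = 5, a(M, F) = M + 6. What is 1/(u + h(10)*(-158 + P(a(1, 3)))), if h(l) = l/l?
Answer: -22384/3595241 ≈ -0.0062260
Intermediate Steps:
h(l) = 1
a(M, F) = 6 + M
u = -170489/22384 (u = -5 + 58569/(-22384) = -5 + 58569*(-1/22384) = -5 - 58569/22384 = -170489/22384 ≈ -7.6166)
1/(u + h(10)*(-158 + P(a(1, 3)))) = 1/(-170489/22384 + 1*(-158 + 5)) = 1/(-170489/22384 + 1*(-153)) = 1/(-170489/22384 - 153) = 1/(-3595241/22384) = -22384/3595241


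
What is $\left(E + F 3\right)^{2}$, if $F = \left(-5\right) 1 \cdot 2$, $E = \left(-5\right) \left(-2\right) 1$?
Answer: $400$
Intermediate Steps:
$E = 10$ ($E = 10 \cdot 1 = 10$)
$F = -10$ ($F = \left(-5\right) 2 = -10$)
$\left(E + F 3\right)^{2} = \left(10 - 30\right)^{2} = \left(-20\right)^{2} = 400$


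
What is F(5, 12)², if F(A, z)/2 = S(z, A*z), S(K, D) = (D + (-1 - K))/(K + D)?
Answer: 2209/1296 ≈ 1.7045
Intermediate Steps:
S(K, D) = (-1 + D - K)/(D + K)
F(A, z) = 2*(-1 - z + A*z)/(z + A*z) (F(A, z) = 2*((-1 + A*z - z)/(A*z + z)) = 2*((-1 - z + A*z)/(z + A*z)) = 2*(-1 - z + A*z)/(z + A*z))
F(5, 12)² = (2*(-1 - 1*12 + 5*12)/(12*(1 + 5)))² = (2*(1/12)*(-1 - 12 + 60)/6)² = (2*(1/12)*(⅙)*47)² = (47/36)² = 2209/1296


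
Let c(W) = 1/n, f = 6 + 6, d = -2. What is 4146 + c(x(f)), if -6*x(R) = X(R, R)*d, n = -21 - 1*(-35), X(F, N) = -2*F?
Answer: 58045/14 ≈ 4146.1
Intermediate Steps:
f = 12
n = 14 (n = -21 + 35 = 14)
x(R) = -2*R/3 (x(R) = -(-2*R)*(-2)/6 = -2*R/3)
c(W) = 1/14
4146 + c(x(f)) = 4146 + 1/14 = 58045/14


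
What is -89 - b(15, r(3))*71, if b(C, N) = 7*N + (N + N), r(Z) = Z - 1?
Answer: -1367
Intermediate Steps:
r(Z) = -1 + Z
b(C, N) = 9*N (b(C, N) = 7*N + 2*N = 9*N)
-89 - b(15, r(3))*71 = -89 - 9*(-1 + 3)*71 = -89 - 9*2*71 = -89 - 18*71 = -89 - 1*1278 = -89 - 1278 = -1367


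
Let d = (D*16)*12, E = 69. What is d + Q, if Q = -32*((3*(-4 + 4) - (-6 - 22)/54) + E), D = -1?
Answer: -65248/27 ≈ -2416.6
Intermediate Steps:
Q = -60064/27 (Q = -32*((3*(-4 + 4) - (-6 - 22)/54) + 69) = -32*((3*0 - (-28)/54) + 69) = -32*((0 - 1*(-14/27)) + 69) = -32*((0 + 14/27) + 69) = -32*(14/27 + 69) = -32*1877/27 = -60064/27 ≈ -2224.6)
d = -192 (d = -1*16*12 = -16*12 = -192)
d + Q = -192 - 60064/27 = -65248/27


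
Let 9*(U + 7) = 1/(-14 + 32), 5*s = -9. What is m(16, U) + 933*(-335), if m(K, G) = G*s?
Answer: -28128817/90 ≈ -3.1254e+5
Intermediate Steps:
s = -9/5 (s = (⅕)*(-9) = -9/5 ≈ -1.8000)
U = -1133/162 (U = -7 + 1/(9*(-14 + 32)) = -7 + (⅑)/18 = -7 + (⅑)*(1/18) = -7 + 1/162 = -1133/162 ≈ -6.9938)
m(K, G) = -9*G/5 (m(K, G) = G*(-9/5) = -9*G/5)
m(16, U) + 933*(-335) = -9/5*(-1133/162) + 933*(-335) = 1133/90 - 312555 = -28128817/90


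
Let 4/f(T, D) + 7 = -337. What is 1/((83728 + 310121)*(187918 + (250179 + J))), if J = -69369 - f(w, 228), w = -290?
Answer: 86/12489191644041 ≈ 6.8860e-12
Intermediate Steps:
f(T, D) = -1/86 (f(T, D) = 4/(-7 - 337) = 4/(-344) = 4*(-1/344) = -1/86)
J = -5965733/86 (J = -69369 - 1*(-1/86) = -69369 + 1/86 = -5965733/86 ≈ -69369.)
1/((83728 + 310121)*(187918 + (250179 + J))) = 1/((83728 + 310121)*(187918 + (250179 - 5965733/86))) = 1/(393849*(187918 + 15549661/86)) = 1/(393849*(31710609/86)) = 1/(12489191644041/86) = 86/12489191644041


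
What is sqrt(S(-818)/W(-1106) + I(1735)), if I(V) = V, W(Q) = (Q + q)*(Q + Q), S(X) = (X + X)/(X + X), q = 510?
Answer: 3*sqrt(20941112598693)/329588 ≈ 41.653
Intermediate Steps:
S(X) = 1 (S(X) = (2*X)/((2*X)) = (2*X)*(1/(2*X)) = 1)
W(Q) = 2*Q*(510 + Q) (W(Q) = (Q + 510)*(Q + Q) = (510 + Q)*(2*Q) = 2*Q*(510 + Q))
sqrt(S(-818)/W(-1106) + I(1735)) = sqrt(1/(2*(-1106)*(510 - 1106)) + 1735) = sqrt(1/(2*(-1106)*(-596)) + 1735) = sqrt(1/1318352 + 1735) = sqrt(2287340721/1318352) = 3*sqrt(20941112598693)/329588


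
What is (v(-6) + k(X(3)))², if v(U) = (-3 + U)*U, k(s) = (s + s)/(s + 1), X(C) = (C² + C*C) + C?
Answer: 378225/121 ≈ 3125.8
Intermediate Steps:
X(C) = C + 2*C² (X(C) = (C² + C²) + C = 2*C² + C = C + 2*C²)
k(s) = 2*s/(1 + s) (k(s) = (2*s)/(1 + s) = 2*s/(1 + s))
v(U) = U*(-3 + U)
(v(-6) + k(X(3)))² = (-6*(-3 - 6) + 2*(3*(1 + 2*3))/(1 + 3*(1 + 2*3)))² = (-6*(-9) + 2*(3*(1 + 6))/(1 + 3*(1 + 6)))² = (54 + 2*(3*7)/(1 + 3*7))² = (54 + 2*21/(1 + 21))² = (54 + 2*21/22)² = (54 + 2*21*(1/22))² = (54 + 21/11)² = (615/11)² = 378225/121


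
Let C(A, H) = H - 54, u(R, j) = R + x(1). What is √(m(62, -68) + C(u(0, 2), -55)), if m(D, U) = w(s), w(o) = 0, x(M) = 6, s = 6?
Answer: I*√109 ≈ 10.44*I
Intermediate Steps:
m(D, U) = 0
u(R, j) = 6 + R (u(R, j) = R + 6 = 6 + R)
C(A, H) = -54 + H
√(m(62, -68) + C(u(0, 2), -55)) = √(0 + (-54 - 55)) = √(0 - 109) = √(-109) = I*√109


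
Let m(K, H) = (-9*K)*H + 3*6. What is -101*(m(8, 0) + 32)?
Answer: -5050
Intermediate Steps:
m(K, H) = 18 - 9*H*K (m(K, H) = -9*H*K + 18 = 18 - 9*H*K)
-101*(m(8, 0) + 32) = -101*((18 - 9*0*8) + 32) = -101*((18 + 0) + 32) = -101*(18 + 32) = -101*50 = -5050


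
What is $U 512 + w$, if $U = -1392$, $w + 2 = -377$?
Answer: $-713083$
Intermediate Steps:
$w = -379$ ($w = -2 - 377 = -379$)
$U 512 + w = \left(-1392\right) 512 - 379 = -712704 - 379 = -713083$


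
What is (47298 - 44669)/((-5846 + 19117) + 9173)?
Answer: 2629/22444 ≈ 0.11714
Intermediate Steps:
(47298 - 44669)/((-5846 + 19117) + 9173) = 2629/(13271 + 9173) = 2629/22444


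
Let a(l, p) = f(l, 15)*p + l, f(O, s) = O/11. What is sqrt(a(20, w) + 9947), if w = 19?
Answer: sqrt(1210187)/11 ≈ 100.01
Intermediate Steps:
f(O, s) = O/11 (f(O, s) = O*(1/11) = O/11)
a(l, p) = l + l*p/11 (a(l, p) = (l/11)*p + l = l*p/11 + l = l + l*p/11)
sqrt(a(20, w) + 9947) = sqrt((1/11)*20*(11 + 19) + 9947) = sqrt((1/11)*20*30 + 9947) = sqrt(600/11 + 9947) = sqrt(110017/11) = sqrt(1210187)/11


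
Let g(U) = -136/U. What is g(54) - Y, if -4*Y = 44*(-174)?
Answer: -51746/27 ≈ -1916.5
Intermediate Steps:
Y = 1914 (Y = -11*(-174) = -¼*(-7656) = 1914)
g(54) - Y = -136/54 - 1*1914 = -136*1/54 - 1914 = -68/27 - 1914 = -51746/27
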